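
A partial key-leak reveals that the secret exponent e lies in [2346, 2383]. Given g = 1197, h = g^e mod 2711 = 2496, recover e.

2353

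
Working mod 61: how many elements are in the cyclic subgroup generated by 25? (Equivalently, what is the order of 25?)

15

The order of 25 must divide p − 1 = 60 = 2^2 · 3 · 5.
Divisors: 1, 2, 3, 4, 5, 6, 10, 12, 15, 20, 30, 60.
Check each in increasing order: 25^1 ≡ 25;  25^2 ≡ 15;  25^3 ≡ 9;  25^4 ≡ 42;  25^5 ≡ 13;  25^6 ≡ 20;  25^10 ≡ 47;  25^12 ≡ 34;  25^15 ≡ 1.
Smallest exponent giving 1 is 15.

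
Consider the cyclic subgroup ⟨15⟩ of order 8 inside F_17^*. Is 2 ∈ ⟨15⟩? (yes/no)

⟨15⟩ has order 8; its elements mod 17 are {1, 2, 4, 8, 9, 13, 15, 16}.
2 is in this set.

yes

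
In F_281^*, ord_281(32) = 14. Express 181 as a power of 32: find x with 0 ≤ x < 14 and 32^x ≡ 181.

2

Successive powers of 32 modulo 281:
  32^0=1  32^1=32  32^2=181
So 32^2 ≡ 181 (mod 281), giving x = 2.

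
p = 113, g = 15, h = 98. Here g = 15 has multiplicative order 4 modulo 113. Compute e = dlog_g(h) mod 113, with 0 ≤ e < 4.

Successive powers of 15 modulo 113:
  15^0=1  15^1=15  15^2=112  15^3=98
So 15^3 ≡ 98 (mod 113), giving e = 3.

3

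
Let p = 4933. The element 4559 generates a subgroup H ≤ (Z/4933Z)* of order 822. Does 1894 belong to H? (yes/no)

no

1894 ∈ ⟨4559⟩ iff 1894^822 ≡ 1 (mod 4933), since |⟨4559⟩| = 822.
1894^822 mod 4933 = 2802.
Since 2802 ≠ 1, 1894 does not lie in the subgroup.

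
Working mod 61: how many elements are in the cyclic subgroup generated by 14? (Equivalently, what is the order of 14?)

The order of 14 must divide p − 1 = 60 = 2^2 · 3 · 5.
Divisors: 1, 2, 3, 4, 5, 6, 10, 12, 15, 20, 30, 60.
Check each in increasing order: 14^1 ≡ 14;  14^2 ≡ 13;  14^3 ≡ 60;  14^4 ≡ 47;  14^5 ≡ 48;  14^6 ≡ 1.
Smallest exponent giving 1 is 6.

6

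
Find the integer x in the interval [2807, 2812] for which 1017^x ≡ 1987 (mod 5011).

2810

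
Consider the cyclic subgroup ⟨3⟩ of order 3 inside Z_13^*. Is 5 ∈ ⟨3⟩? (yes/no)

no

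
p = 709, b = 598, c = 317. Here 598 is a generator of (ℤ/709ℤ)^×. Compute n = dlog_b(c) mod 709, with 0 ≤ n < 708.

409

Baby-step giant-step with m = ceil(sqrt(708)) = 27.
Baby table (598^j mod 709 for j=0..26):
  0:1  1:598  2:268  3:30  4:215  5:241  6:191  7:69
  8:140  9:58  10:652  11:655  12:322  13:417  14:507  15:443
  16:457  17:321  18:528  19:239  20:413  21:242  22:80  23:337
  24:170  25:273  26:184
Giant step factor: 598^(-27) ≡ 502 (mod 709).
Scan 317·502^i mod 709 for i = 0, 1, …:
  i=0: 317   i=1: 318   i=2: 111   i=3: 420
  i=4: 267   i=5: 33   i=6: 259   i=7: 271
  i=8: 623   i=9: 77     …   i=14: 386
  i=15: 215
Match at i=15, j=4: n = 15·27 + 4 = 409.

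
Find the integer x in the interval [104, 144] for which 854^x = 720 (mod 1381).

118

Compute 854^104 mod 1381 = 774, then multiply by 854 repeatedly:
  854^104=774  854^105=878  854^106=1310  854^107=130  854^108=540
  854^109=1287  854^110=1203  854^111=1279  854^112=1276  854^113=95
  854^114=1032  854^115=250  854^116=826  854^117=1094  854^118=720
Found 720 at exponent 118.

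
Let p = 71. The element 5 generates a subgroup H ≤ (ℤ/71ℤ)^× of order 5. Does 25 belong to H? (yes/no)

⟨5⟩ has order 5; its elements mod 71 are {1, 5, 25, 54, 57}.
25 is in this set.

yes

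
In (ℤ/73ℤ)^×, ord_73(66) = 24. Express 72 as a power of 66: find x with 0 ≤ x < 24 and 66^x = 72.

12

Successive powers of 66 modulo 73:
  66^0=1  66^1=66  66^2=49  66^3=22  66^4=65  66^5=56
  66^6=46  66^7=43  66^8=64  66^9=63  66^10=70  66^11=21
  66^12=72
So 66^12 ≡ 72 (mod 73), giving x = 12.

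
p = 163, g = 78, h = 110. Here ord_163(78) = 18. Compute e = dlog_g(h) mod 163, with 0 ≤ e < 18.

Successive powers of 78 modulo 163:
  78^0=1  78^1=78  78^2=53  78^3=59  78^4=38  78^5=30
  78^6=58  78^7=123  78^8=140  78^9=162  78^10=85  78^11=110
So 78^11 ≡ 110 (mod 163), giving e = 11.

11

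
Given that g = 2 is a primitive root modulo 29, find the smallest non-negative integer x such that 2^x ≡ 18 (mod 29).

11

Successive powers of 2 modulo 29:
  2^0=1  2^1=2  2^2=4  2^3=8  2^4=16  2^5=3
  2^6=6  2^7=12  2^8=24  2^9=19  2^10=9  2^11=18
So 2^11 ≡ 18 (mod 29), giving x = 11.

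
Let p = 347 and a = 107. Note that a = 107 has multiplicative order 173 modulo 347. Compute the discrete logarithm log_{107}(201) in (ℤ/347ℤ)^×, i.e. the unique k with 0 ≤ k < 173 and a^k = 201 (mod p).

58

Baby-step giant-step with m = ceil(sqrt(173)) = 14.
Baby table (107^j mod 347 for j=0..13):
  0:1  1:107  2:345  3:133  4:4  5:81  6:339  7:185
  8:16  9:324  10:315  11:46  12:64  13:255
Giant step factor: 107^(-14) ≡ 225 (mod 347).
Scan 201·225^i mod 347 for i = 0, 1, …:
  i=0: 201   i=1: 115   i=2: 197   i=3: 256
  i=4: 345
Match at i=4, j=2: k = 4·14 + 2 = 58.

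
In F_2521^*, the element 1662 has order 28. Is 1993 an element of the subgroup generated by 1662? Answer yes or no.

no

1993 ∈ ⟨1662⟩ iff 1993^28 ≡ 1 (mod 2521), since |⟨1662⟩| = 28.
1993^28 mod 2521 = 2413.
Since 2413 ≠ 1, 1993 does not lie in the subgroup.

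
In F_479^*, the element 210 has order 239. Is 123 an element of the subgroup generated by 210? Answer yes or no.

no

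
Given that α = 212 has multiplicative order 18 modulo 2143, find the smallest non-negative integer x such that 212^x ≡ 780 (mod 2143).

Successive powers of 212 modulo 2143:
  212^0=1  212^1=212  212^2=2084  212^3=350  212^4=1338  212^5=780
So 212^5 ≡ 780 (mod 2143), giving x = 5.

5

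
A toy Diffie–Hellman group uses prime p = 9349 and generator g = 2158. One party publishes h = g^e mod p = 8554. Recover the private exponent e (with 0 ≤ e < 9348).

5069

Baby-step giant-step with m = ceil(sqrt(9348)) = 97.
Baby table (2158^j mod 9349 for j=0..96):
  0:1  1:2158  2:1162  3:2064  4:3988  5:5024  6:6301  7:4112
  8:1495  9:805  10:7625  11:510  12:6747  13:3633  14:5552  15:5147
  16:614  17:6803  18:2944  19:5181  20:8543  21:8915  22:7677  23:538
  24:1728  25:8122  26:7250  27:4623  28:1051  29:5600  30:5892  31:296
  32:3036  33:7388  34:3259  35:2474  36:613  37:4645  38:1782  39:3117
  40:4555  41:3891  42:1376  43:5775  44:233  45:7317  46:8974  47:4113
  48:3653  49:1967  50:340  51:4498  52:2422  53:585  54:315  55:6642
  56:1419  57:5079  58:3454  59:2579  60:2827  61:5118  62:3475  63:1152
  64:8531  65:1717  66:3082  67:3817  68:617  69:3928  70:6430  71:2024
  72:1809  73:5289  74:7882  75:3525  76:6213  77:1188  78:2078  79:6153
  80:2594  81:7150  82:3850  83:6388  84:4878  85:9099  86:2742  87:8668
  88:7544  89:3343  90:6115  91:4731  92:390  93:210  94:4428  95:946
  96:3386
Giant step factor: 2158^(-97) ≡ 8966 (mod 9349).
Scan 8554·8966^i mod 9349 for i = 0, 1, …:
  i=0: 8554   i=1: 5317   i=2: 1671   i=3: 5088
  i=4: 5237   i=5: 4264   i=6: 2963   i=7: 5749
  i=8: 4497   i=9: 7214     …   i=51: 7375
  i=52: 8122
Match at i=52, j=25: e = 52·97 + 25 = 5069.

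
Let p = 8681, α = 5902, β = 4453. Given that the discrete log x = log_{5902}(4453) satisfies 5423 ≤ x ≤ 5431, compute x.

5424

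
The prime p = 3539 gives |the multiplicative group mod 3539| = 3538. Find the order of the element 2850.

1769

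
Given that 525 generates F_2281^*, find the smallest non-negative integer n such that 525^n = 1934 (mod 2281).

Baby-step giant-step with m = ceil(sqrt(2280)) = 48.
Baby table (525^j mod 2281 for j=0..47):
  0:1  1:525  2:1905  3:1047  4:2235  5:941  6:1329  7:2020
  8:2116  9:53  10:453  11:601  12:747  13:2124  14:1972  15:2007
  16:2134  17:379  18:528  19:1199  20:2200  21:814  22:803  23:1871
  24:1445  25:1333  26:1839  27:612  28:1960  29:269  30:2084  31:1501
  32:1080  33:1312  34:2219  35:1665  36:502  37:1235  38:571  39:964
  40:1999  41:215  42:1106  43:1276  44:1567  45:1515  46:1587  47:610
Giant step factor: 525^(-48) ≡ 950 (mod 2281).
Scan 1934·950^i mod 2281 for i = 0, 1, …:
  i=0: 1934   i=1: 1095   i=2: 114   i=3: 1093
  i=4: 495   i=5: 364   i=6: 1369   i=7: 380
  i=8: 602   i=9: 1650   i=10: 453
Match at i=10, j=10: n = 10·48 + 10 = 490.

490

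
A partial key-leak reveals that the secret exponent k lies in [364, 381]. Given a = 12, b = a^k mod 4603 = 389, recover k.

Compute 12^364 mod 4603 = 4518, then multiply by 12 repeatedly:
  12^364=4518  12^365=3583  12^366=1569  12^367=416  12^368=389
Found 389 at exponent 368.

368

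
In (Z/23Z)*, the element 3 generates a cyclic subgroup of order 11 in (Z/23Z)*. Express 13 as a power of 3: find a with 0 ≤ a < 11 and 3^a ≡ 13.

Successive powers of 3 modulo 23:
  3^0=1  3^1=3  3^2=9  3^3=4  3^4=12  3^5=13
So 3^5 ≡ 13 (mod 23), giving a = 5.

5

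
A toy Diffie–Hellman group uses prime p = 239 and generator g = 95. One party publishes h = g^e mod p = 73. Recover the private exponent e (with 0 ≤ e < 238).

Baby-step giant-step with m = ceil(sqrt(238)) = 16.
Baby table (95^j mod 239 for j=0..15):
  0:1  1:95  2:182  3:82  4:142  5:106  6:32  7:172
  8:88  9:234  10:3  11:46  12:68  13:7  14:187  15:79
Giant step factor: 95^(-16) ≡ 122 (mod 239).
Scan 73·122^i mod 239 for i = 0, 1, …:
  i=0: 73   i=1: 63   i=2: 38   i=3: 95
Match at i=3, j=1: e = 3·16 + 1 = 49.

49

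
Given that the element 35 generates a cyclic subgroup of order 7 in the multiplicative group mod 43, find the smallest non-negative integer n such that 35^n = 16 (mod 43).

Successive powers of 35 modulo 43:
  35^0=1  35^1=35  35^2=21  35^3=4  35^4=11  35^5=41
  35^6=16
So 35^6 ≡ 16 (mod 43), giving n = 6.

6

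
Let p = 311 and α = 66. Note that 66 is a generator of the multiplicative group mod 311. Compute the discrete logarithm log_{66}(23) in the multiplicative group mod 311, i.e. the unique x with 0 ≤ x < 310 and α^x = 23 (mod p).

223

Baby-step giant-step with m = ceil(sqrt(310)) = 18.
Baby table (66^j mod 311 for j=0..17):
  0:1  1:66  2:2  3:132  4:4  5:264  6:8  7:217
  8:16  9:123  10:32  11:246  12:64  13:181  14:128  15:51
  16:256  17:102
Giant step factor: 66^(-18) ≡ 229 (mod 311).
Scan 23·229^i mod 311 for i = 0, 1, …:
  i=0: 23   i=1: 291   i=2: 85   i=3: 183
  i=4: 233   i=5: 176   i=6: 185   i=7: 69
  i=8: 251   i=9: 255   i=10: 238   i=11: 77
  i=12: 217
Match at i=12, j=7: x = 12·18 + 7 = 223.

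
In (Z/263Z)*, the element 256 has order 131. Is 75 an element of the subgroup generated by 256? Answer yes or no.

yes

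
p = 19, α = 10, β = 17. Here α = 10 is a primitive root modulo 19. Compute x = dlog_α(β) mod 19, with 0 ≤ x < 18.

8

Successive powers of 10 modulo 19:
  10^0=1  10^1=10  10^2=5  10^3=12  10^4=6  10^5=3
  10^6=11  10^7=15  10^8=17
So 10^8 ≡ 17 (mod 19), giving x = 8.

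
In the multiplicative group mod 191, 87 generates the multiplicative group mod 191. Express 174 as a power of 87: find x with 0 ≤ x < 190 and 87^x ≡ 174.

37

Baby-step giant-step with m = ceil(sqrt(190)) = 14.
Baby table (87^j mod 191 for j=0..13):
  0:1  1:87  2:120  3:126  4:75  5:31  6:23  7:91
  8:86  9:33  10:6  11:140  12:147  13:183
Giant step factor: 87^(-14) ≡ 59 (mod 191).
Scan 174·59^i mod 191 for i = 0, 1, …:
  i=0: 174   i=1: 143   i=2: 33
Match at i=2, j=9: x = 2·14 + 9 = 37.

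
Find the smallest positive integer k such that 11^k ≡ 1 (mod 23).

22

The order of 11 must divide p − 1 = 22 = 2 · 11.
Divisors: 1, 2, 11, 22.
Check each in increasing order: 11^1 ≡ 11;  11^2 ≡ 6;  11^11 ≡ 22;  11^22 ≡ 1.
Smallest exponent giving 1 is 22.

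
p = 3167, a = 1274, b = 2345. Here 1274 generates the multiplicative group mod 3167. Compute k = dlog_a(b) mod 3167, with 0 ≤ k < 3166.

1775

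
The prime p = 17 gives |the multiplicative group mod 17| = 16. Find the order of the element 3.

The order of 3 must divide p − 1 = 16 = 2^4.
Divisors: 1, 2, 4, 8, 16.
Check each in increasing order: 3^1 ≡ 3;  3^2 ≡ 9;  3^4 ≡ 13;  3^8 ≡ 16;  3^16 ≡ 1.
Smallest exponent giving 1 is 16.

16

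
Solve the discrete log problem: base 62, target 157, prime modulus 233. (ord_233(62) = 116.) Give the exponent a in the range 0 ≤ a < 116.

18

Baby-step giant-step with m = ceil(sqrt(116)) = 11.
Baby table (62^j mod 233 for j=0..10):
  0:1  1:62  2:116  3:202  4:175  5:132  6:29  7:167
  8:102  9:33  10:182
Giant step factor: 62^(-11) ≡ 7 (mod 233).
Scan 157·7^i mod 233 for i = 0, 1, …:
  i=0: 157   i=1: 167
Match at i=1, j=7: a = 1·11 + 7 = 18.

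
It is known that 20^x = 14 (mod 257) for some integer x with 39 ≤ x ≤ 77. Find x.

Compute 20^39 mod 257 = 3, then multiply by 20 repeatedly:
  20^39=3  20^40=60  20^41=172  20^42=99  20^43=181
  20^44=22  20^45=183  20^46=62  20^47=212  20^48=128
  20^49=247  20^50=57  20^51=112  20^52=184  20^53=82
  20^54=98  20^55=161  20^56=136  20^57=150  20^58=173
  20^59=119  20^60=67  20^61=55  20^62=72  20^63=155
  20^64=16  20^65=63  20^66=232  20^67=14
Found 14 at exponent 67.

67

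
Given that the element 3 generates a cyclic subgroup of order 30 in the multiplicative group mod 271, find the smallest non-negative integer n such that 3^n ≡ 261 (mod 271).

Successive powers of 3 modulo 271:
  3^0=1  3^1=3  3^2=9  3^3=27  3^4=81  3^5=243
  3^6=187  3^7=19  3^8=57  3^9=171  3^10=242  3^11=184
  3^12=10  3^13=30  3^14=90  3^15=270  3^16=268  3^17=262
  3^18=244  3^19=190  3^20=28  3^21=84  3^22=252  3^23=214
  3^24=100  3^25=29  3^26=87  3^27=261
So 3^27 ≡ 261 (mod 271), giving n = 27.

27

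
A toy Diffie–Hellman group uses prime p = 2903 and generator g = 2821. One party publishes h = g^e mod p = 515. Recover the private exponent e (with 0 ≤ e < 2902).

Baby-step giant-step with m = ceil(sqrt(2902)) = 54.
Baby table (2821^j mod 2903 for j=0..53):
  0:1  1:2821  2:918  3:202  4:854  5:2547  6:162  7:1231
  8:663  9:791  10:1907  11:388  12:117  13:2018  14:2898  15:410
  16:1216  17:1893  18:1536  19:1780  20:2093  21:2554  22:2491  23:1851
  24:2077  25:963  26:2318  27:1522  28:25  29:853  30:2629  31:2147
  32:1029  33:2712  34:1147  35:1745  36:2060  37:2357  38:1227  39:991
  40:22  41:1099  42:2778  43:1541  44:1370  45:877  46:661  47:955
  48:71  49:2887  50:1312  51:2730  52:2574  53:851
Giant step factor: 2821^(-54) ≡ 2296 (mod 2903).
Scan 515·2296^i mod 2903 for i = 0, 1, …:
  i=0: 515   i=1: 919   i=2: 2446   i=3: 1614
  i=4: 1516   i=5: 39   i=6: 2454   i=7: 2564
  i=8: 2563   i=9: 267     …   i=39: 153
  i=40: 25
Match at i=40, j=28: e = 40·54 + 28 = 2188.

2188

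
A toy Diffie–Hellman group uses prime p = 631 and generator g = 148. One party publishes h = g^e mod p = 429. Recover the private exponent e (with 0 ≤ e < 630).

421

Baby-step giant-step with m = ceil(sqrt(630)) = 26.
Baby table (148^j mod 631 for j=0..25):
  0:1  1:148  2:450  3:345  4:580  5:24  6:397  7:73
  8:77  9:38  10:576  11:63  12:490  13:586  14:281  15:573
  16:250  17:402  18:182  19:434  20:501  21:321  22:183  23:582
  24:320  25:35
Giant step factor: 148^(-26) ≡ 196 (mod 631).
Scan 429·196^i mod 631 for i = 0, 1, …:
  i=0: 429   i=1: 161   i=2: 6   i=3: 545
  i=4: 181   i=5: 140   i=6: 307   i=7: 227
  i=8: 322   i=9: 12     …   i=15: 13
  i=16: 24
Match at i=16, j=5: e = 16·26 + 5 = 421.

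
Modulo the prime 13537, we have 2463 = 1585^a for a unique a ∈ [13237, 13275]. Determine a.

13261

Compute 1585^13237 mod 13537 = 1815, then multiply by 1585 repeatedly:
  1585^13237=1815  1585^13238=6931  1585^13239=7128  1585^13240=8022  1585^13241=3627
  1585^13242=9107  1585^13243=4153  1585^13244=3523  1585^13245=6711  1585^13246=10390
  1585^13247=7158  1585^13248=1424  1585^13249=9898  1585^13250=12484  1585^13251=9583
  1585^13252=541  1585^13253=4654  1585^13254=12462  1585^13255=1787  1585^13256=3162
  1585^13257=3080  1585^13258=8480  1585^13259=12096  1585^13260=3768  1585^13261=2463
Found 2463 at exponent 13261.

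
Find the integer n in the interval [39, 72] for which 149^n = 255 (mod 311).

Compute 149^39 mod 311 = 31, then multiply by 149 repeatedly:
  149^39=31  149^40=265  149^41=299  149^42=78  149^43=115
  149^44=30  149^45=116  149^46=179  149^47=236  149^48=21
  149^49=19  149^50=32  149^51=103  149^52=108  149^53=231
  149^54=209  149^55=41  149^56=200  149^57=255
Found 255 at exponent 57.

57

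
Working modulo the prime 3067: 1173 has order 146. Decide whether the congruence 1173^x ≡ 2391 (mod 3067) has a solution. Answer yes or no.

yes

2391 ∈ ⟨1173⟩ iff 2391^146 ≡ 1 (mod 3067), since |⟨1173⟩| = 146.
2391^146 mod 3067 = 1.
Since 1 = 1, 2391 lies in the subgroup.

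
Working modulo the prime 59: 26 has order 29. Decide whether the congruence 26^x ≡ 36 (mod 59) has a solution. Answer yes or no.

36 ∈ ⟨26⟩ iff 36^29 ≡ 1 (mod 59), since |⟨26⟩| = 29.
36^29 mod 59 = 1.
Since 1 = 1, 36 lies in the subgroup.

yes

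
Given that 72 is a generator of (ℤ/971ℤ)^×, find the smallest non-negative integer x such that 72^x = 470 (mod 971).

913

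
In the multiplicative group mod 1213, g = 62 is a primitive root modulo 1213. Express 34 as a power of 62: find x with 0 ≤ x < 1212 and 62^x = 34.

236

Baby-step giant-step with m = ceil(sqrt(1212)) = 35.
Baby table (62^j mod 1213 for j=0..34):
  0:1  1:62  2:205  3:580  4:783  5:26  6:399  7:478
  8:524  9:950  10:676  11:670  12:298  13:281  14:440  15:594
  16:438  17:470  18:28  19:523  20:888  21:471  22:90  23:728
  24:255  25:41  26:116  27:1127  28:733  29:565  30:1066  31:590
  32:190  33:863  34:134
Giant step factor: 62^(-35) ≡ 981 (mod 1213).
Scan 34·981^i mod 1213 for i = 0, 1, …:
  i=0: 34   i=1: 603   i=2: 812   i=3: 844
  i=4: 698   i=5: 606   i=6: 116
Match at i=6, j=26: x = 6·35 + 26 = 236.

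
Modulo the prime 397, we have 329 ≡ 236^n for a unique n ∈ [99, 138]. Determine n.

129

Compute 236^99 mod 397 = 334, then multiply by 236 repeatedly:
  236^99=334  236^100=218  236^101=235  236^102=277  236^103=264
  236^104=372  236^105=55  236^106=276  236^107=28  236^108=256
  236^109=72  236^110=318  236^111=15  236^112=364  236^113=152
  236^114=142  236^115=164  236^116=195  236^117=365  236^118=388
  236^119=258  236^120=147  236^121=153  236^122=378  236^123=280
  236^124=178  236^125=323  236^126=4  236^127=150  236^128=67
  236^129=329
Found 329 at exponent 129.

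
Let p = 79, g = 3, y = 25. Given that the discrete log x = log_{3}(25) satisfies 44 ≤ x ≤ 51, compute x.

46

Compute 3^44 mod 79 = 73, then multiply by 3 repeatedly:
  3^44=73  3^45=61  3^46=25
Found 25 at exponent 46.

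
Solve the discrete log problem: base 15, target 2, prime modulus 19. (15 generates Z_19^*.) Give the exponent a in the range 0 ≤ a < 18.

Successive powers of 15 modulo 19:
  15^0=1  15^1=15  15^2=16  15^3=12  15^4=9  15^5=2
So 15^5 ≡ 2 (mod 19), giving a = 5.

5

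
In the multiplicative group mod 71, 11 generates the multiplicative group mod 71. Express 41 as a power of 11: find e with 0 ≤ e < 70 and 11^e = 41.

55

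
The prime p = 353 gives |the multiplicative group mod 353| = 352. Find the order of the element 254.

The order of 254 must divide p − 1 = 352 = 2^5 · 11.
Divisors: 1, 2, 4, 8, 11, 16, 22, 32, 44, 88, 176, 352.
Check each in increasing order: 254^1 ≡ 254;  254^2 ≡ 270;  254^4 ≡ 182;  254^8 ≡ 295;  254^11 ≡ 317;  254^16 ≡ 187;  254^22 ≡ 237;  254^32 ≡ 22;  254^44 ≡ 42;  254^88 ≡ 352;  254^176 ≡ 1.
Smallest exponent giving 1 is 176.

176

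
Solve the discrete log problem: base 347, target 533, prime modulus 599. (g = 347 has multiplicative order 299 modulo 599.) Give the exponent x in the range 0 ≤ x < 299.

275

Baby-step giant-step with m = ceil(sqrt(299)) = 18.
Baby table (347^j mod 599 for j=0..17):
  0:1  1:347  2:10  3:475  4:100  5:557  6:401  7:179
  8:416  9:592  10:566  11:529  12:269  13:498  14:294  15:188
  16:544  17:83
Giant step factor: 347^(-18) ≡ 489 (mod 599).
Scan 533·489^i mod 599 for i = 0, 1, …:
  i=0: 533   i=1: 72   i=2: 466   i=3: 254
  i=4: 213   i=5: 530   i=6: 402   i=7: 106
  i=8: 320   i=9: 141     …   i=14: 338
  i=15: 557
Match at i=15, j=5: x = 15·18 + 5 = 275.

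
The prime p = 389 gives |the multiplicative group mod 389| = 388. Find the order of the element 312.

The order of 312 must divide p − 1 = 388 = 2^2 · 97.
Divisors: 1, 2, 4, 97, 194, 388.
Check each in increasing order: 312^1 ≡ 312;  312^2 ≡ 94;  312^4 ≡ 278;  312^97 ≡ 388;  312^194 ≡ 1.
Smallest exponent giving 1 is 194.

194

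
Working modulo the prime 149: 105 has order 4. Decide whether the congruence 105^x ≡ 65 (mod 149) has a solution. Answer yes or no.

⟨105⟩ has order 4; its elements mod 149 are {1, 44, 105, 148}.
65 is not in this set.

no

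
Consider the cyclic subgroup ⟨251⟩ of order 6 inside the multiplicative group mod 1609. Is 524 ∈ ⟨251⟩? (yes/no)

no

524 ∈ ⟨251⟩ iff 524^6 ≡ 1 (mod 1609), since |⟨251⟩| = 6.
524^6 mod 1609 = 643.
Since 643 ≠ 1, 524 does not lie in the subgroup.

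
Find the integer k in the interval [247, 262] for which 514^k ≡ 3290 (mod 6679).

Compute 514^247 mod 6679 = 2410, then multiply by 514 repeatedly:
  514^247=2410  514^248=3125  514^249=3290
Found 3290 at exponent 249.

249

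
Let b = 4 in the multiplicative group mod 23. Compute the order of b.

11

The order of 4 must divide p − 1 = 22 = 2 · 11.
Divisors: 1, 2, 11, 22.
Check each in increasing order: 4^1 ≡ 4;  4^2 ≡ 16;  4^11 ≡ 1.
Smallest exponent giving 1 is 11.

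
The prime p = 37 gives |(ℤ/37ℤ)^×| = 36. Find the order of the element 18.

36

The order of 18 must divide p − 1 = 36 = 2^2 · 3^2.
Divisors: 1, 2, 3, 4, 6, 9, 12, 18, 36.
Check each in increasing order: 18^1 ≡ 18;  18^2 ≡ 28;  18^3 ≡ 23;  18^4 ≡ 7;  18^6 ≡ 11;  18^9 ≡ 31;  18^12 ≡ 10;  18^18 ≡ 36;  18^36 ≡ 1.
Smallest exponent giving 1 is 36.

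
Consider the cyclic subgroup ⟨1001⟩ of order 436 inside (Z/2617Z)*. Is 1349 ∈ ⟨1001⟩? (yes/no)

no

1349 ∈ ⟨1001⟩ iff 1349^436 ≡ 1 (mod 2617), since |⟨1001⟩| = 436.
1349^436 mod 2617 = 1552.
Since 1552 ≠ 1, 1349 does not lie in the subgroup.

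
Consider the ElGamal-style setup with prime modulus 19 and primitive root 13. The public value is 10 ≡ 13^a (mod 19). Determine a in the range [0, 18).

7

Successive powers of 13 modulo 19:
  13^0=1  13^1=13  13^2=17  13^3=12  13^4=4  13^5=14
  13^6=11  13^7=10
So 13^7 ≡ 10 (mod 19), giving a = 7.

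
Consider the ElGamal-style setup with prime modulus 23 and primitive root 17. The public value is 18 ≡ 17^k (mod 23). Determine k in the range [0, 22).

8

Successive powers of 17 modulo 23:
  17^0=1  17^1=17  17^2=13  17^3=14  17^4=8  17^5=21
  17^6=12  17^7=20  17^8=18
So 17^8 ≡ 18 (mod 23), giving k = 8.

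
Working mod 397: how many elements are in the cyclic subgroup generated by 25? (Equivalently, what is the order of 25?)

The order of 25 must divide p − 1 = 396 = 2^2 · 3^2 · 11.
Divisors: 1, 2, 3, 4, 6, 9, 11, 12, 18, 22, 33, 36, 44, 66, 99, 132, 198, 396.
Check each in increasing order: 25^1 ≡ 25;  25^2 ≡ 228;  25^3 ≡ 142;  25^4 ≡ 374;  25^6 ≡ 314;  25^9 ≡ 124;  25^11 ≡ 85;  25^12 ≡ 140;  25^18 ≡ 290;  25^22 ≡ 79;  25^33 ≡ 363;  25^36 ≡ 333;  25^44 ≡ 286;  25^66 ≡ 362;  25^99 ≡ 396;  25^132 ≡ 34;  25^198 ≡ 1.
Smallest exponent giving 1 is 198.

198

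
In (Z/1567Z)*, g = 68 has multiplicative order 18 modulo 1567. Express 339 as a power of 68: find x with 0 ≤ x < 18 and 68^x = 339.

Successive powers of 68 modulo 1567:
  68^0=1  68^1=68  68^2=1490  68^3=1032  68^4=1228  68^5=453
  68^6=1031  68^7=1160  68^8=530  68^9=1566  68^10=1499  68^11=77
  68^12=535  68^13=339
So 68^13 ≡ 339 (mod 1567), giving x = 13.

13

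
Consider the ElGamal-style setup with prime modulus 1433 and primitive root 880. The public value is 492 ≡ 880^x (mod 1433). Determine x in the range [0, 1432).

425

Baby-step giant-step with m = ceil(sqrt(1432)) = 38.
Baby table (880^j mod 1433 for j=0..37):
  0:1  1:880  2:580  3:252  4:1078  5:1427  6:452  7:819
  8:1354  9:697  10:36  11:154  12:818  13:474  14:117  15:1217
  16:509  17:824  18:22  19:731  20:1296  21:1245  22:788  23:1301
  24:1346  25:822  26:1128  27:1004  28:792  29:522  30:800  31:397
  32:1141  33:980  34:1167  35:932  36:484  37:319
Giant step factor: 880^(-38) ≡ 823 (mod 1433).
Scan 492·823^i mod 1433 for i = 0, 1, …:
  i=0: 492   i=1: 810   i=2: 285   i=3: 976
  i=4: 768   i=5: 111   i=6: 1074   i=7: 1174
  i=8: 360   i=9: 1082   i=10: 593   i=11: 819
Match at i=11, j=7: x = 11·38 + 7 = 425.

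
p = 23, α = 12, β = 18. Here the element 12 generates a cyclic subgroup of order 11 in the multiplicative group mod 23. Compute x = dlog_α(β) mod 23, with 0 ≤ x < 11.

Successive powers of 12 modulo 23:
  12^0=1  12^1=12  12^2=6  12^3=3  12^4=13  12^5=18
So 12^5 ≡ 18 (mod 23), giving x = 5.

5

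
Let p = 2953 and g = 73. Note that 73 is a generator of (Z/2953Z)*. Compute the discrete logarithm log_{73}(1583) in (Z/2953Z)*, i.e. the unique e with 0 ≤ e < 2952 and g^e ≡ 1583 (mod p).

563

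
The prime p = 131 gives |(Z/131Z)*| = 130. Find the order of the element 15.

The order of 15 must divide p − 1 = 130 = 2 · 5 · 13.
Divisors: 1, 2, 5, 10, 13, 26, 65, 130.
Check each in increasing order: 15^1 ≡ 15;  15^2 ≡ 94;  15^5 ≡ 99;  15^10 ≡ 107;  15^13 ≡ 89;  15^26 ≡ 61;  15^65 ≡ 1.
Smallest exponent giving 1 is 65.

65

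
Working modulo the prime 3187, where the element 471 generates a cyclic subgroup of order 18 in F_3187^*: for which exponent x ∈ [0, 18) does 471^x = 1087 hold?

7

Successive powers of 471 modulo 3187:
  471^0=1  471^1=471  471^2=1938  471^3=1316  471^4=1558  471^5=808
  471^6=1315  471^7=1087
So 471^7 ≡ 1087 (mod 3187), giving x = 7.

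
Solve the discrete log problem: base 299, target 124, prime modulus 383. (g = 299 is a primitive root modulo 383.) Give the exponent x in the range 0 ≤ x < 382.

Baby-step giant-step with m = ceil(sqrt(382)) = 20.
Baby table (299^j mod 383 for j=0..19):
  0:1  1:299  2:162  3:180  4:200  5:52  6:228  7:381
  8:168  9:59  10:23  11:366  12:279  13:310  14:4  15:47
  16:265  17:337  18:34  19:208
Giant step factor: 299^(-20) ≡ 202 (mod 383).
Scan 124·202^i mod 383 for i = 0, 1, …:
  i=0: 124   i=1: 153   i=2: 266   i=3: 112
  i=4: 27   i=5: 92   i=6: 200
Match at i=6, j=4: x = 6·20 + 4 = 124.

124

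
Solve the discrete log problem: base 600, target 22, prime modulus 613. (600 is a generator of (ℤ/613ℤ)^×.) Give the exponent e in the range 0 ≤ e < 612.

528

Baby-step giant-step with m = ceil(sqrt(612)) = 25.
Baby table (600^j mod 613 for j=0..24):
  0:1  1:600  2:169  3:255  4:363  5:185  6:47  7:2
  8:587  9:338  10:510  11:113  12:370  13:94  14:4  15:561
  16:63  17:407  18:226  19:127  20:188  21:8  22:509  23:126
  24:201
Giant step factor: 600^(-25) ≡ 514 (mod 613).
Scan 22·514^i mod 613 for i = 0, 1, …:
  i=0: 22   i=1: 274   i=2: 459   i=3: 534
  i=4: 465   i=5: 553   i=6: 423   i=7: 420
  i=8: 104   i=9: 125     …   i=20: 16
  i=21: 255
Match at i=21, j=3: e = 21·25 + 3 = 528.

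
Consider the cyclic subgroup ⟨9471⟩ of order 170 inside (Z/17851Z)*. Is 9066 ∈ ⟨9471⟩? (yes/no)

9066 ∈ ⟨9471⟩ iff 9066^170 ≡ 1 (mod 17851), since |⟨9471⟩| = 170.
9066^170 mod 17851 = 14038.
Since 14038 ≠ 1, 9066 does not lie in the subgroup.

no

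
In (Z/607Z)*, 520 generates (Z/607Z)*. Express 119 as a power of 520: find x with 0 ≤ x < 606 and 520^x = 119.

5

Baby-step giant-step with m = ceil(sqrt(606)) = 25.
Baby table (520^j mod 607 for j=0..24):
  0:1  1:520  2:285  3:92  4:494  5:119  6:573  7:530
  8:22  9:514  10:200  11:203  12:549  13:190  14:466  15:127
  16:484  17:382  18:151  19:217  20:545  21:538  22:540  23:366
  24:329
Giant step factor: 520^(-25) ≡ 226 (mod 607).
Scan 119·226^i mod 607 for i = 0, 1, …:
  i=0: 119
Match at i=0, j=5: x = 0·25 + 5 = 5.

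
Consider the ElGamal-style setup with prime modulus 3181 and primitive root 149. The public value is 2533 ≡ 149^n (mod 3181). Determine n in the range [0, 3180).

Baby-step giant-step with m = ceil(sqrt(3180)) = 57.
Baby table (149^j mod 3181 for j=0..56):
  0:1  1:149  2:3115  3:2890  4:1175  5:120  6:1975  7:1623
  8:71  9:1036  10:1676  11:1606  12:719  13:2158  14:261  15:717
  16:1860  17:393  18:1299  19:2691  20:153  21:530  22:2626  23:11
  24:1639  25:2455  26:3161  27:201  28:1320  29:2639  30:1948  31:781
  32:1853  33:2531  34:1761  35:1547  36:1471  37:2871  38:1525  39:1374
  40:1142  41:1565  42:972  43:1683  44:2649  45:257  46:121  47:2124
  48:1557  49:2961  50:2211  51:1796  52:400  53:2342  54:2229  55:1297
  56:2393
Giant step factor: 149^(-57) ≡ 2835 (mod 3181).
Scan 2533·2835^i mod 3181 for i = 0, 1, …:
  i=0: 2533   i=1: 1538   i=2: 2260   i=3: 566
  i=4: 1386   i=5: 775   i=6: 2235   i=7: 2854
  i=8: 1807   i=9: 1435     …   i=35: 2429
  i=36: 2531
Match at i=36, j=33: n = 36·57 + 33 = 2085.

2085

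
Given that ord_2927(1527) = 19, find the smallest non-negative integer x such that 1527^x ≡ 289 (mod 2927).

Successive powers of 1527 modulo 2927:
  1527^0=1  1527^1=1527  1527^2=1837  1527^3=1033  1527^4=2665  1527^5=925
  1527^6=1661  1527^7=1565  1527^8=1323  1527^9=591  1527^10=941  1527^11=2677
  1527^12=1687  1527^13=289
So 1527^13 ≡ 289 (mod 2927), giving x = 13.

13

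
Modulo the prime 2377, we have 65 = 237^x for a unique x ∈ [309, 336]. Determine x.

328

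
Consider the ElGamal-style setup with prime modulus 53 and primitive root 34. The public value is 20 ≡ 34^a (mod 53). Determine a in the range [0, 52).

Baby-step giant-step with m = ceil(sqrt(52)) = 8.
Baby table (34^j mod 53 for j=0..7):
  0:1  1:34  2:43  3:31  4:47  5:8  6:7  7:26
Giant step factor: 34^(-8) ≡ 28 (mod 53).
Scan 20·28^i mod 53 for i = 0, 1, …:
  i=0: 20   i=1: 30   i=2: 45   i=3: 41
  i=4: 35   i=5: 26
Match at i=5, j=7: a = 5·8 + 7 = 47.

47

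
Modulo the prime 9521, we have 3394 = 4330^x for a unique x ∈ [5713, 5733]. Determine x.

Compute 4330^5713 mod 9521 = 4724, then multiply by 4330 repeatedly:
  4330^5713=4724  4330^5714=3812  4330^5715=6067  4330^5716=1671  4330^5717=8991
  4330^5718=9182  4330^5719=7885  4330^5720=9265  4330^5721=5477  4330^5722=8120
  4330^5723=8068  4330^5724=1891  4330^5725=9491  4330^5726=3394
Found 3394 at exponent 5726.

5726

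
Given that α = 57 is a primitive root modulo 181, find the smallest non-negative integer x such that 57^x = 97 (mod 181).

113

Baby-step giant-step with m = ceil(sqrt(180)) = 14.
Baby table (57^j mod 181 for j=0..13):
  0:1  1:57  2:172  3:30  4:81  5:92  6:176  7:77
  8:45  9:31  10:138  11:83  12:25  13:158
Giant step factor: 57^(-14) ≡ 37 (mod 181).
Scan 97·37^i mod 181 for i = 0, 1, …:
  i=0: 97   i=1: 150   i=2: 120   i=3: 96
  i=4: 113   i=5: 18   i=6: 123   i=7: 26
  i=8: 57
Match at i=8, j=1: x = 8·14 + 1 = 113.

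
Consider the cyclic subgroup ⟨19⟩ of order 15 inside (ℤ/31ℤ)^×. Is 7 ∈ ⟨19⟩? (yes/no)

yes

⟨19⟩ has order 15; its elements mod 31 are {1, 2, 4, 5, 7, 8, 9, 10, 14, 16, 18, 19, 20, 25, 28}.
7 is in this set.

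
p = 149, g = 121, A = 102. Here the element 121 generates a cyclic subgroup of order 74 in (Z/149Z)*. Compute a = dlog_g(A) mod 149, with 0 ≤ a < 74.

58

Baby-step giant-step with m = ceil(sqrt(74)) = 9.
Baby table (121^j mod 149 for j=0..8):
  0:1  1:121  2:39  3:100  4:31  5:26  6:17  7:120
  8:67
Giant step factor: 121^(-9) ≡ 22 (mod 149).
Scan 102·22^i mod 149 for i = 0, 1, …:
  i=0: 102   i=1: 9   i=2: 49   i=3: 35
  i=4: 25   i=5: 103   i=6: 31
Match at i=6, j=4: a = 6·9 + 4 = 58.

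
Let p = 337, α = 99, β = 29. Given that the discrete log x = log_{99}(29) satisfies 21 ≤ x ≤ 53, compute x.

Compute 99^21 mod 337 = 30, then multiply by 99 repeatedly:
  99^21=30  99^22=274  99^23=166  99^24=258  99^25=267
  99^26=147  99^27=62  99^28=72  99^29=51  99^30=331
  99^31=80  99^32=169  99^33=218  99^34=14  99^35=38
  99^36=55  99^37=53  99^38=192  99^39=136  99^40=321
  99^41=101  99^42=226  99^43=132  99^44=262  99^45=326
  99^46=259  99^47=29
Found 29 at exponent 47.

47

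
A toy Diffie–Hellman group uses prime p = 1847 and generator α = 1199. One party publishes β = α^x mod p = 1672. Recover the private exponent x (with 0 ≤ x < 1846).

231

Baby-step giant-step with m = ceil(sqrt(1846)) = 43.
Baby table (1199^j mod 1847 for j=0..42):
  0:1  1:1199  2:635  3:401  4:579  5:1596  6:112  7:1304
  8:934  9:584  10:203  11:1440  12:1462  13:135  14:1176  15:763
  16:572  17:591  18:1208  19:344  20:575  21:494  22:1266  23:1547
  24:465  25:1588  26:1602  27:1765  28:1420  29:1493  30:364  31:544
  32:265  33:51  34:198  35:986  36:134  37:1824  38:128  39:171
  40:12  41:1459  42:232
Giant step factor: 1199^(-43) ≡ 1244 (mod 1847).
Scan 1672·1244^i mod 1847 for i = 0, 1, …:
  i=0: 1672   i=1: 246   i=2: 1269   i=3: 1298
  i=4: 434   i=5: 572
Match at i=5, j=16: x = 5·43 + 16 = 231.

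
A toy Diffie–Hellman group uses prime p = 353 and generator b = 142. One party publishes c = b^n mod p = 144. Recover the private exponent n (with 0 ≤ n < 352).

Baby-step giant-step with m = ceil(sqrt(352)) = 19.
Baby table (142^j mod 353 for j=0..18):
  0:1  1:142  2:43  3:105  4:84  5:279  6:82  7:348
  8:349  9:138  10:181  11:286  12:17  13:296  14:25  15:20
  16:16  17:154  18:335
Giant step factor: 142^(-19) ≡ 299 (mod 353).
Scan 144·299^i mod 353 for i = 0, 1, …:
  i=0: 144   i=1: 343   i=2: 187   i=3: 139
  i=4: 260   i=5: 80   i=6: 269   i=7: 300
  i=8: 38   i=9: 66     …   i=14: 272
  i=15: 138
Match at i=15, j=9: n = 15·19 + 9 = 294.

294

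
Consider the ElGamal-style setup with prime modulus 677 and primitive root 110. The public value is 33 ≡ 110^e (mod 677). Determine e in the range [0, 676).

326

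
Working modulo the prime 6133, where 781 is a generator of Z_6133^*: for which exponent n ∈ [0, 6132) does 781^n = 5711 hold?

Baby-step giant-step with m = ceil(sqrt(6132)) = 79.
Baby table (781^j mod 6133 for j=0..78):
  0:1  1:781  2:2794  3:4899  4:5260  5:5083  6:1772  7:4007
  8:1637  9:2833  10:4693  11:3832  12:6021  13:4523  14:5988  15:3282
  16:5781  17:1073  18:3925  19:5058  20:646  21:1620  22:1822  23:126
  24:278  25:2463  26:3974  27:396  28:2626  29:2484  30:1976  31:3873
  32:1244  33:2550  34:4458  35:4287  36:5662  37:129  38:2621  39:4712
  40:272  41:3910  42:5609  43:1667  44:1731  45:2651  46:3610  47:4363
  48:3688  49:3951  50:832  51:5827  52:201  53:3656  54:3491  55:3419
  56:2384  57:3605  58:458  59:1984  60:3988  61:5197  62:4944  63:3607
  64:2020  65:1439  66:1520  67:3451  68:2844  69:1018  70:3901  71:4713
  72:1053  73:571  74:4375  75:794  76:681  77:4423  78:1484
Giant step factor: 781^(-79) ≡ 3274 (mod 6133).
Scan 5711·3274^i mod 6133 for i = 0, 1, …:
  i=0: 5711   i=1: 4430   i=2: 5408   i=3: 5954
  i=4: 2722   i=5: 579   i=6: 549   i=7: 457
  i=8: 5899   i=9: 509   i=10: 4423
Match at i=10, j=77: n = 10·79 + 77 = 867.

867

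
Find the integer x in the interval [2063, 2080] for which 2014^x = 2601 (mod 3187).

Compute 2014^2063 mod 3187 = 1522, then multiply by 2014 repeatedly:
  2014^2063=1522  2014^2064=2601
Found 2601 at exponent 2064.

2064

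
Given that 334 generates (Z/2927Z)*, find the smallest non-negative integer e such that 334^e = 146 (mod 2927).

Baby-step giant-step with m = ceil(sqrt(2926)) = 55.
Baby table (334^j mod 2927 for j=0..54):
  0:1  1:334  2:330  3:1921  4:601  5:1698  6:2221  7:1283
  8:1180  9:1902  10:109  11:1282  12:846  13:1572  14:1115  15:681
  16:2075  17:2278  18:2759  19:2428  20:173  21:2169  22:1477  23:1582
  24:1528  25:1054  26:796  27:2434  28:2177  29:1222  30:1295  31:2261
  32:8  33:2672  34:2640  35:733  36:1881  37:1876  38:206  39:1483
  40:659  41:581  42:872  43:1475  44:914  45:868  46:139  47:2521
  48:1965  49:662  50:1583  51:1862  52:1384  53:2717  54:108
Giant step factor: 334^(-55) ≡ 670 (mod 2927).
Scan 146·670^i mod 2927 for i = 0, 1, …:
  i=0: 146   i=1: 1229   i=2: 943   i=3: 2505
  i=4: 1179   i=5: 2567   i=6: 1741   i=7: 1524
  i=8: 2484   i=9: 1744     …   i=26: 2106
  i=27: 206
Match at i=27, j=38: e = 27·55 + 38 = 1523.

1523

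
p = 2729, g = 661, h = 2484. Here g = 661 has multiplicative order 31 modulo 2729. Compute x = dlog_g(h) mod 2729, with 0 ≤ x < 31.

24

Successive powers of 661 modulo 2729:
  661^0=1  661^1=661  661^2=281  661^3=169  661^4=2549  661^5=1096
  661^6=1271  661^7=2328  661^8=2381  661^9=1937  661^10=456  661^11=1226
  661^12=2602  661^13=652  661^14=2519  661^15=369  661^16=1028  661^17=2716
  661^18=2323  661^19=1805  661^20=532  661^21=2340  661^22=2126  661^23=2580
  661^24=2484
So 661^24 ≡ 2484 (mod 2729), giving x = 24.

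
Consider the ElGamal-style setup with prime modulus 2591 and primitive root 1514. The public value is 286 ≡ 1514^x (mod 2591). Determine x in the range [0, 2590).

Baby-step giant-step with m = ceil(sqrt(2590)) = 51.
Baby table (1514^j mod 2591 for j=0..50):
  0:1  1:1514  2:1752  3:1935  4:1760  5:1092  6:230  7:1026
  8:1355  9:1989  10:604  11:2424  12:1080  13:199  14:730  15:1454
  16:1597  17:455  18:2255  19:1723  20:2076  21:181  22:1979  23:1010
  24:450  25:2458  26:736  27:174  28:1745  29:1701  30:2451  31:502
  32:865  33:1155  34:2336  35:2580  36:1483  37:1456  38:2034  39:1368
  40:943  41:61  42:1669  43:641  44:1440  45:1129  46:1837  47:1075
  48:402  49:2334  50:2143
Giant step factor: 1514^(-51) ≡ 2541 (mod 2591).
Scan 286·2541^i mod 2591 for i = 0, 1, …:
  i=0: 286   i=1: 1246   i=2: 2475   i=3: 618
  i=4: 192   i=5: 764   i=6: 665   i=7: 433
  i=8: 1669
Match at i=8, j=42: x = 8·51 + 42 = 450.

450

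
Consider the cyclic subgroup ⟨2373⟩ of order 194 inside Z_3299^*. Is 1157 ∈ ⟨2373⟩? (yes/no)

1157 ∈ ⟨2373⟩ iff 1157^194 ≡ 1 (mod 3299), since |⟨2373⟩| = 194.
1157^194 mod 3299 = 1.
Since 1 = 1, 1157 lies in the subgroup.

yes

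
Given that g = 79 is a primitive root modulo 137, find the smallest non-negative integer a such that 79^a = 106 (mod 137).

Baby-step giant-step with m = ceil(sqrt(136)) = 12.
Baby table (79^j mod 137 for j=0..11):
  0:1  1:79  2:76  3:113  4:22  5:94  6:28  7:20
  8:73  9:13  10:68  11:29
Giant step factor: 79^(-12) ≡ 18 (mod 137).
Scan 106·18^i mod 137 for i = 0, 1, …:
  i=0: 106   i=1: 127   i=2: 94
Match at i=2, j=5: a = 2·12 + 5 = 29.

29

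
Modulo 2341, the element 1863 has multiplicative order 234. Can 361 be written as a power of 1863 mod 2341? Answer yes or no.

361 ∈ ⟨1863⟩ iff 361^234 ≡ 1 (mod 2341), since |⟨1863⟩| = 234.
361^234 mod 2341 = 1.
Since 1 = 1, 361 lies in the subgroup.

yes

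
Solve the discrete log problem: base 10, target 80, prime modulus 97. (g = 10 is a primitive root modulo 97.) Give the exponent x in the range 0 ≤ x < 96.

Baby-step giant-step with m = ceil(sqrt(96)) = 10.
Baby table (10^j mod 97 for j=0..9):
  0:1  1:10  2:3  3:30  4:9  5:90  6:27  7:76
  8:81  9:34
Giant step factor: 10^(-10) ≡ 2 (mod 97).
Scan 80·2^i mod 97 for i = 0, 1, …:
  i=0: 80   i=1: 63   i=2: 29   i=3: 58
  i=4: 19   i=5: 38   i=6: 76
Match at i=6, j=7: x = 6·10 + 7 = 67.

67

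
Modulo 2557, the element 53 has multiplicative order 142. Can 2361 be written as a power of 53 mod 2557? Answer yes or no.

yes

2361 ∈ ⟨53⟩ iff 2361^142 ≡ 1 (mod 2557), since |⟨53⟩| = 142.
2361^142 mod 2557 = 1.
Since 1 = 1, 2361 lies in the subgroup.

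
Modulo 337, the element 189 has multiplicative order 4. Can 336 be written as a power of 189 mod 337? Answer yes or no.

yes

⟨189⟩ has order 4; its elements mod 337 are {1, 148, 189, 336}.
336 is in this set.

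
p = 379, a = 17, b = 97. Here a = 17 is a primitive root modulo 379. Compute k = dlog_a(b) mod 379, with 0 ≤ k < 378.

Baby-step giant-step with m = ceil(sqrt(378)) = 20.
Baby table (17^j mod 379 for j=0..19):
  0:1  1:17  2:289  3:365  4:141  5:123  6:196  7:300
  8:173  9:288  10:348  11:231  12:137  13:55  14:177  15:356
  16:367  17:175  18:322  19:168
Giant step factor: 17^(-20) ≡ 351 (mod 379).
Scan 97·351^i mod 379 for i = 0, 1, …:
  i=0: 97   i=1: 316   i=2: 248   i=3: 257
  i=4: 5   i=5: 239   i=6: 130   i=7: 150
  i=8: 348
Match at i=8, j=10: k = 8·20 + 10 = 170.

170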